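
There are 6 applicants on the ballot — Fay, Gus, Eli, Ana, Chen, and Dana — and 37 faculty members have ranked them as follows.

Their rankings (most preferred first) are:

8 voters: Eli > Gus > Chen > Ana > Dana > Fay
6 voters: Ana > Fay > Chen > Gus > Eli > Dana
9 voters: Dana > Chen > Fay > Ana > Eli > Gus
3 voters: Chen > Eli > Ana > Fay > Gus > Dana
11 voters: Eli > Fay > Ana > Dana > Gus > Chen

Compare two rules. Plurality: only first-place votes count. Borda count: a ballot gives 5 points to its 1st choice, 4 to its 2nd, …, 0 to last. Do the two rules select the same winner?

Plurality first-place counts: Fay 0, Gus 0, Eli 19, Ana 6, Chen 3, Dana 9 → Eli.
Borda totals: Fay 101, Gus 58, Eli 122, Ana 106, Chen 93, Dana 75 → Eli.
The two rules agree on Eli.

Yes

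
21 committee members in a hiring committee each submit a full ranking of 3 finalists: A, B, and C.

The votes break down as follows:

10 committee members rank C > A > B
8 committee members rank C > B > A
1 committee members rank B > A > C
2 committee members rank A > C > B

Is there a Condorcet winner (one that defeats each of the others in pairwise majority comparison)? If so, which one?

Head-to-head results (21 voters total):
A vs B: A wins 12–9.
A vs C: C wins 18–3.
B vs C: C wins 20–1.
C beats each rival — A (18–3), B (20–1) — so C is the Condorcet winner.

C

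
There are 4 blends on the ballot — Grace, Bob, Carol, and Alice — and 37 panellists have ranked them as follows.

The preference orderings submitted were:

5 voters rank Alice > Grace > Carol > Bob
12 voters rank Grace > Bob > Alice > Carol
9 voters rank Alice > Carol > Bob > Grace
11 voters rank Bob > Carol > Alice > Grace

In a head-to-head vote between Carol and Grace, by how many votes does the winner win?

3

Ballots ranking Carol above Grace: 9+11 = 20.
Ballots ranking Grace above Carol: 5+12 = 17.
Carol wins 20–17, a margin of 3.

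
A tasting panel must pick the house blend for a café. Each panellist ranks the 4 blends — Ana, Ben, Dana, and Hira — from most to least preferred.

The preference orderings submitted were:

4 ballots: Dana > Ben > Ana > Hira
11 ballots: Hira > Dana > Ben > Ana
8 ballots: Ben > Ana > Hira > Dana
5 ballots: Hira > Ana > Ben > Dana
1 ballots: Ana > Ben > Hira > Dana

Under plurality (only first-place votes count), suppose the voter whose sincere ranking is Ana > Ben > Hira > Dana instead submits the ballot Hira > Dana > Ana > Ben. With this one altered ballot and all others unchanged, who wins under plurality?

Hira

First-place totals with the altered ballot: Ana 0, Ben 8, Dana 4, Hira 17.
The winner is unchanged: still Hira.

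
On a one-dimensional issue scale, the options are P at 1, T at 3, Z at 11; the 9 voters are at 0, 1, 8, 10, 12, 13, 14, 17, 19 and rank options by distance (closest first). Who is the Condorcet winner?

Z

With single-peaked preferences on a line, the Condorcet winner is the candidate closest to the median voter.
The median voter (position 12) is closest to Z at 11.
Check: Z vs P — voters closer to Z: 7 of 9.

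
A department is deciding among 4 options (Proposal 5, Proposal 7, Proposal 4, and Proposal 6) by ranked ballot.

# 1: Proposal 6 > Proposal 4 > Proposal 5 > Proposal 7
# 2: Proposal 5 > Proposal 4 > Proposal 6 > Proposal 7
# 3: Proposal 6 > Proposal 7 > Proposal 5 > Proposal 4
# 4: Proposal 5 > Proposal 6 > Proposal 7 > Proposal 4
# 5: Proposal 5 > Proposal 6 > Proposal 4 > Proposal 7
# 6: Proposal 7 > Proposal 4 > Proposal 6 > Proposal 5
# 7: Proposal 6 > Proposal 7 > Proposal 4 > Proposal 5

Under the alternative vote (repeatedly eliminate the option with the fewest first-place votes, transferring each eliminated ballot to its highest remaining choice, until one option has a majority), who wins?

Proposal 6

Round 1: Proposal 5 3, Proposal 6 3, Proposal 7 1, Proposal 4 0. Proposal 4 has the fewest and is eliminated.
Round 2: Proposal 5 3, Proposal 6 3, Proposal 7 1. Proposal 7 has the fewest and is eliminated.
Round 3: Proposal 6 4, Proposal 5 3. Proposal 6 has a majority.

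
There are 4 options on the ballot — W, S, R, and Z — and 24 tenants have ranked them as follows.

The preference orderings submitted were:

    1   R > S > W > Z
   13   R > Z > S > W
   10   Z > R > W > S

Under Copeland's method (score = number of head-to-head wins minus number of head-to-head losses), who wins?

Pairwise results:
  W vs S: S wins 14–10.
  W vs R: R wins 24–0.
  W vs Z: Z wins 23–1.
  S vs R: R wins 24–0.
  S vs Z: Z wins 23–1.
  R vs Z: R wins 14–10.
Copeland scores (wins − losses):
  W: 0 − 3 = -3
  S: 1 − 2 = -1
  R: 3 − 0 = 3
  Z: 2 − 1 = 1
R has the best Copeland score.

R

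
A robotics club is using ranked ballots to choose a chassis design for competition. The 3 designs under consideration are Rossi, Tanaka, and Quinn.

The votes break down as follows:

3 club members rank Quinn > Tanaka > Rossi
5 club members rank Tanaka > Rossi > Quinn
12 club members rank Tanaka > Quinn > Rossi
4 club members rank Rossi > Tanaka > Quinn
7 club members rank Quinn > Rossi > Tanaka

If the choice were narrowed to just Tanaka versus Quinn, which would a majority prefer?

Ballots ranking Tanaka above Quinn: 5+12+4 = 21.
Ballots ranking Quinn above Tanaka: 3+7 = 10.
Tanaka wins the head-to-head, 21–10.

Tanaka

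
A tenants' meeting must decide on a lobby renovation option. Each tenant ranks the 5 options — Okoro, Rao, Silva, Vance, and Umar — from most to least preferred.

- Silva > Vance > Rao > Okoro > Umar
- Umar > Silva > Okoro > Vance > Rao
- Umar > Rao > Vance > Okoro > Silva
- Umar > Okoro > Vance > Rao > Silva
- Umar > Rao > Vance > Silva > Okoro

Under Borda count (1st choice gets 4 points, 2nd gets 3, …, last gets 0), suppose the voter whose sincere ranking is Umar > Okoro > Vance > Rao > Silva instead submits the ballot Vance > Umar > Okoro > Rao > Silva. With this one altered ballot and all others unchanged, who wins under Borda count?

Umar

Borda totals with the altered ballot: Okoro 6, Rao 9, Silva 8, Vance 12, Umar 15.
The winner is unchanged: still Umar.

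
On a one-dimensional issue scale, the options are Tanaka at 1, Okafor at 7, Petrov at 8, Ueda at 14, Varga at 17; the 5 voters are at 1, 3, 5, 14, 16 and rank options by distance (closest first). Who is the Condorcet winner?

Okafor

With single-peaked preferences on a line, the Condorcet winner is the candidate closest to the median voter.
The median voter (position 5) is closest to Okafor at 7.
Check: Okafor vs Varga — voters closer to Okafor: 3 of 5.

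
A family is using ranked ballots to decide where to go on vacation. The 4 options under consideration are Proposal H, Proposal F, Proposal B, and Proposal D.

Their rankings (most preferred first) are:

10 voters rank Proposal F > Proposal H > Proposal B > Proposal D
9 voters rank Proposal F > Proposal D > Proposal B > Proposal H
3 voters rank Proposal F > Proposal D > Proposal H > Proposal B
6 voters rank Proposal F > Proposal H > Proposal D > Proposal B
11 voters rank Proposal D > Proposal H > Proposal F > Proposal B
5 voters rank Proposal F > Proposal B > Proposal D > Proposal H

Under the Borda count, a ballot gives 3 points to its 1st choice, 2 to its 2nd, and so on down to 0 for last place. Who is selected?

Borda scores:
  Proposal H: 10·2 + 9·0 + 3·1 + 6·2 + 11·2 + 5·0 = 57
  Proposal F: 10·3 + 9·3 + 3·3 + 6·3 + 11·1 + 5·3 = 110
  Proposal B: 10·1 + 9·1 + 3·0 + 6·0 + 11·0 + 5·2 = 29
  Proposal D: 10·0 + 9·2 + 3·2 + 6·1 + 11·3 + 5·1 = 68
Proposal F has the highest total.

Proposal F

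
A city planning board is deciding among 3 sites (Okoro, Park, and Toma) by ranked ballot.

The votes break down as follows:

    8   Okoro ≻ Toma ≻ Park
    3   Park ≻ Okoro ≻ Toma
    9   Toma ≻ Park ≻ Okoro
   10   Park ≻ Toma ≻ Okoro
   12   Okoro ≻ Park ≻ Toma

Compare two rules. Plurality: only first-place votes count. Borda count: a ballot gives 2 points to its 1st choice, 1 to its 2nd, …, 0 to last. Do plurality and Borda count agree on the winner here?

No

Plurality first-place counts: Okoro 20, Park 13, Toma 9 → Okoro.
Borda totals: Okoro 43, Park 47, Toma 36 → Park.
The two rules disagree: plurality picks Okoro, Borda picks Park.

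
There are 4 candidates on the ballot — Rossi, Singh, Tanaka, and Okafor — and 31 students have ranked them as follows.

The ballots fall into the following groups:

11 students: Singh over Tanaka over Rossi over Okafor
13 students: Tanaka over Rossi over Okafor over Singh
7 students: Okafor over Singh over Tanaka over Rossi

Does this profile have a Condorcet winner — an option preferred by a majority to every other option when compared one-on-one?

No

Head-to-head results (31 voters total):
Rossi vs Singh: Singh wins 18–13.
Rossi vs Tanaka: Tanaka wins 31–0.
Rossi vs Okafor: Rossi wins 24–7.
Singh vs Tanaka: Singh wins 18–13.
Singh vs Okafor: Okafor wins 20–11.
Tanaka vs Okafor: Tanaka wins 24–7.
No candidate beats all others: Rossi beats Okafor beats Singh beats Rossi, a majority cycle.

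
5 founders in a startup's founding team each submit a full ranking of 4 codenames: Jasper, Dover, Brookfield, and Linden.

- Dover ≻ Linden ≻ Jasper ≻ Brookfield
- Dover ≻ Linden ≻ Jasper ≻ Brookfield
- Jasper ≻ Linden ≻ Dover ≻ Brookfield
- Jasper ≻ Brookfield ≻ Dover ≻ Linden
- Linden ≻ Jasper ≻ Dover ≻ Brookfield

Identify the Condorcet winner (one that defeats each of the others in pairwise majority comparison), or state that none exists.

Head-to-head results (5 voters total):
Jasper vs Dover: Jasper wins 3–2.
Jasper vs Brookfield: Jasper wins 5–0.
Jasper vs Linden: Linden wins 3–2.
Dover vs Brookfield: Dover wins 4–1.
Dover vs Linden: Dover wins 3–2.
Brookfield vs Linden: Linden wins 4–1.
No candidate beats all others: Jasper beats Dover beats Linden beats Jasper, a majority cycle.

No Condorcet winner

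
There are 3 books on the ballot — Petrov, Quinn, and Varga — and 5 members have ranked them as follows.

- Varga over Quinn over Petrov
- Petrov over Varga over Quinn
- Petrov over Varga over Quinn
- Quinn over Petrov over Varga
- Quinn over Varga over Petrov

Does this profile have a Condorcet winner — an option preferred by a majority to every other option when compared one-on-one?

Head-to-head results (5 voters total):
Petrov vs Quinn: Quinn wins 3–2.
Petrov vs Varga: Petrov wins 3–2.
Quinn vs Varga: Varga wins 3–2.
No candidate beats all others: Petrov beats Varga beats Quinn beats Petrov, a majority cycle.

No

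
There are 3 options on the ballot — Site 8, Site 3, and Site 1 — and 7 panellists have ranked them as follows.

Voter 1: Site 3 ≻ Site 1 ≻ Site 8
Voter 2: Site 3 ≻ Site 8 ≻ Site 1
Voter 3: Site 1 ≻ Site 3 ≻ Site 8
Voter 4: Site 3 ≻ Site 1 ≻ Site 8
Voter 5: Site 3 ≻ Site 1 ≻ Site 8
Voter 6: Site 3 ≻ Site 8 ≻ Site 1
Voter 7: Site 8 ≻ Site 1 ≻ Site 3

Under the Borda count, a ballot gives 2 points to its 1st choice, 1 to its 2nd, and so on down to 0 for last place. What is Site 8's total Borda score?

Borda scores:
  Site 8: 0 + 1 + 0 + 0 + 0 + 1 + 2 = 4
  Site 3: 2 + 2 + 1 + 2 + 2 + 2 + 0 = 11
  Site 1: 1 + 0 + 2 + 1 + 1 + 0 + 1 = 6

4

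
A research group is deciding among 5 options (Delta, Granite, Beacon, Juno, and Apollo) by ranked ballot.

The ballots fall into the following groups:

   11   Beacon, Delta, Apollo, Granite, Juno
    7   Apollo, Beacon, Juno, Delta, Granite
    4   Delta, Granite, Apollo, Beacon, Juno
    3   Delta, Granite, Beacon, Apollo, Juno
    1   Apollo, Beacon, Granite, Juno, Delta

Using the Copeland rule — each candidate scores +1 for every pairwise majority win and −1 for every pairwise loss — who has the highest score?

Beacon

Pairwise results:
  Delta vs Granite: Delta wins 25–1.
  Delta vs Beacon: Beacon wins 19–7.
  Delta vs Juno: Delta wins 18–8.
  Delta vs Apollo: Delta wins 18–8.
  Granite vs Beacon: Beacon wins 19–7.
  Granite vs Juno: Granite wins 19–7.
  Granite vs Apollo: Apollo wins 19–7.
  Beacon vs Juno: Beacon wins 26–0.
  Beacon vs Apollo: Beacon wins 14–12.
  Juno vs Apollo: Apollo wins 26–0.
Copeland scores (wins − losses):
  Delta: 3 − 1 = 2
  Granite: 1 − 3 = -2
  Beacon: 4 − 0 = 4
  Juno: 0 − 4 = -4
  Apollo: 2 − 2 = 0
Beacon has the best Copeland score.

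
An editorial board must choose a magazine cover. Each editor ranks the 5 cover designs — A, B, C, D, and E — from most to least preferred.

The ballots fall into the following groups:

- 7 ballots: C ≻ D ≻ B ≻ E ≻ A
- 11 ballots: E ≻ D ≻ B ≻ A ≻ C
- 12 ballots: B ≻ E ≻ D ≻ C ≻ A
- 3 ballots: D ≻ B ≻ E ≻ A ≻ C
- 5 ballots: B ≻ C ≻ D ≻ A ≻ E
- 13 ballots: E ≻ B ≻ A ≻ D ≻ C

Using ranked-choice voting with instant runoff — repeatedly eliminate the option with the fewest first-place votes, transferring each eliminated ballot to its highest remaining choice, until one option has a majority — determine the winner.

Round 1: E 24, B 17, C 7, D 3, A 0. A has the fewest and is eliminated.
Round 2: E 24, B 17, C 7, D 3. D has the fewest and is eliminated.
Round 3: E 24, B 20, C 7. C has the fewest and is eliminated.
Round 4: B 27, E 24. B has a majority.

B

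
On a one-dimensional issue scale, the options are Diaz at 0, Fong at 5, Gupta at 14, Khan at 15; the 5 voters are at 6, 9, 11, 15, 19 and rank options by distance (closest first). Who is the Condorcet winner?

Gupta

With single-peaked preferences on a line, the Condorcet winner is the candidate closest to the median voter.
The median voter (position 11) is closest to Gupta at 14.
Check: Gupta vs Diaz — voters closer to Gupta: 4 of 5.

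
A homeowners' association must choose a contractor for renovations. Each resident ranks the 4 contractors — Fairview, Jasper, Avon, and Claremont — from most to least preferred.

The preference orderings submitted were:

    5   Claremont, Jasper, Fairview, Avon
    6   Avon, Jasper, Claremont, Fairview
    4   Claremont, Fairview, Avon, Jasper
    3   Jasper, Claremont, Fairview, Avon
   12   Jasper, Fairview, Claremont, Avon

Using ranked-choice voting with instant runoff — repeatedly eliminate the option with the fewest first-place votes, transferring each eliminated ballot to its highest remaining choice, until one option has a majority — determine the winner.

Jasper

Round 1: Jasper 15, Claremont 9, Avon 6, Fairview 0. Fairview has the fewest and is eliminated.
Round 2: Jasper 15, Claremont 9, Avon 6. Avon has the fewest and is eliminated.
Round 3: Jasper 21, Claremont 9. Jasper has a majority.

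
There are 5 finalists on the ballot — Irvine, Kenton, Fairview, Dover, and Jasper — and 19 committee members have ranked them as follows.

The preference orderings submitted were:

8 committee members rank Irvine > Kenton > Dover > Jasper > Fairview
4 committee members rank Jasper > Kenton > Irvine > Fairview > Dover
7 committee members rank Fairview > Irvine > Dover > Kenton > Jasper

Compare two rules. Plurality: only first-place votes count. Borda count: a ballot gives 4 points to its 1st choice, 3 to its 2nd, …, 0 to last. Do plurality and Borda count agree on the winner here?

Yes

Plurality first-place counts: Irvine 8, Kenton 0, Fairview 7, Dover 0, Jasper 4 → Irvine.
Borda totals: Irvine 61, Kenton 43, Fairview 32, Dover 30, Jasper 24 → Irvine.
The two rules agree on Irvine.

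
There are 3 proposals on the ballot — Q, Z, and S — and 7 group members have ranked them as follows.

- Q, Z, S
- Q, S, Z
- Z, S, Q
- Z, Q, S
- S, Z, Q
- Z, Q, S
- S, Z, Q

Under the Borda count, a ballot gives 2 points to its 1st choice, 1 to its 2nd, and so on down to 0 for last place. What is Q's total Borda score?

Borda scores:
  Q: 2 + 2 + 0 + 1 + 0 + 1 + 0 = 6
  Z: 1 + 0 + 2 + 2 + 1 + 2 + 1 = 9
  S: 0 + 1 + 1 + 0 + 2 + 0 + 2 = 6

6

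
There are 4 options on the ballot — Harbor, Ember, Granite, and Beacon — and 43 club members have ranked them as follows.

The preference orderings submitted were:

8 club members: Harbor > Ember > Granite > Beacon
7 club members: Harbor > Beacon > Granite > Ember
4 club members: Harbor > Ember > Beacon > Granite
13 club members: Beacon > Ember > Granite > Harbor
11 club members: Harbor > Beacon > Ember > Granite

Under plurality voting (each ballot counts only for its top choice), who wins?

Harbor

First-place vote totals:
  Harbor: 30
  Ember: 0
  Granite: 0
  Beacon: 13
Harbor has the most first-place votes.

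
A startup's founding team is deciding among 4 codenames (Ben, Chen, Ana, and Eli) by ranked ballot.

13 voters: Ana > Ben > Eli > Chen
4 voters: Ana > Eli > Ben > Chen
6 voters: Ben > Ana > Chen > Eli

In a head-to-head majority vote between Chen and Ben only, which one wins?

Ben

Ballots ranking Chen above Ben: 0.
Ballots ranking Ben above Chen: 13+4+6 = 23.
Ben wins the head-to-head, 23–0.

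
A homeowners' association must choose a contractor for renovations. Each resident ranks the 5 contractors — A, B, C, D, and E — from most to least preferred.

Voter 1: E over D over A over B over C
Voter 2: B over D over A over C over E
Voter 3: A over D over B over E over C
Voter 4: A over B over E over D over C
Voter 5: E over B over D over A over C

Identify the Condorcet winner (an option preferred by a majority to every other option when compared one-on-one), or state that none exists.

No Condorcet winner

Head-to-head results (5 voters total):
A vs B: A wins 3–2.
A vs C: A wins 5–0.
A vs D: D wins 3–2.
A vs E: A wins 3–2.
B vs C: B wins 5–0.
B vs D: B wins 3–2.
B vs E: B wins 3–2.
C vs D: D wins 5–0.
C vs E: E wins 4–1.
D vs E: E wins 3–2.
No candidate beats all others: A beats B beats D beats A, a majority cycle.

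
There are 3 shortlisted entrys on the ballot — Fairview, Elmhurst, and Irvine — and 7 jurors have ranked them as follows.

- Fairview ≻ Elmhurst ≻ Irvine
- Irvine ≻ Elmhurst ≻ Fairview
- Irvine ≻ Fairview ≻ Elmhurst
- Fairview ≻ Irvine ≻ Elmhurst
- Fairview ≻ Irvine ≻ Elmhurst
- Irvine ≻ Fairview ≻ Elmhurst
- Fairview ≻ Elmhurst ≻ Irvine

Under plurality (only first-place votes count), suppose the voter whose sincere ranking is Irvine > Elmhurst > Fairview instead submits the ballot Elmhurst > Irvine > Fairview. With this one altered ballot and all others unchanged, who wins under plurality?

Fairview

First-place totals with the altered ballot: Fairview 4, Elmhurst 1, Irvine 2.
The winner is unchanged: still Fairview.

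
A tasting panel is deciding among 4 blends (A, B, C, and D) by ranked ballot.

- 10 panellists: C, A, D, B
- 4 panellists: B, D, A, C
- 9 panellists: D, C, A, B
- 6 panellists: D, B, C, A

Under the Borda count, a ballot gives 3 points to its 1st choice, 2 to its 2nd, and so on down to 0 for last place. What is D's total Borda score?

63

Borda scores:
  A: 10·2 + 4·1 + 9·1 + 6·0 = 33
  B: 10·0 + 4·3 + 9·0 + 6·2 = 24
  C: 10·3 + 4·0 + 9·2 + 6·1 = 54
  D: 10·1 + 4·2 + 9·3 + 6·3 = 63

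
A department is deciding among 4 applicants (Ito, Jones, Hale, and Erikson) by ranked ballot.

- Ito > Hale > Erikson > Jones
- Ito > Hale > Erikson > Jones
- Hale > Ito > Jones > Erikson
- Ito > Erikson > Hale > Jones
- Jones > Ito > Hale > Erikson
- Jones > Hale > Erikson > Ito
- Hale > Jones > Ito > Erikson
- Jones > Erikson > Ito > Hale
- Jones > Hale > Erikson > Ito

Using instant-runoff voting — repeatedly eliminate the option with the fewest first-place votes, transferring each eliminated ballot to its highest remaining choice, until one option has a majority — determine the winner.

Round 1: Jones 4, Ito 3, Hale 2, Erikson 0. Erikson has the fewest and is eliminated.
Round 2: Jones 4, Ito 3, Hale 2. Hale has the fewest and is eliminated.
Round 3: Jones 5, Ito 4. Jones has a majority.

Jones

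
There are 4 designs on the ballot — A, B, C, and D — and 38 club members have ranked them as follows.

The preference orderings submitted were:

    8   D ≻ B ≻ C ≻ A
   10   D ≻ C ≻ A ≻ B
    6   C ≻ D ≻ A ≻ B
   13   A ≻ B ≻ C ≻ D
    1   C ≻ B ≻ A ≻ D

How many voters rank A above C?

13

Ballots ranking A above C: 13.
Ballots ranking C above A: 8+10+6+1 = 25.
So 13 of 38 voters prefer A to C.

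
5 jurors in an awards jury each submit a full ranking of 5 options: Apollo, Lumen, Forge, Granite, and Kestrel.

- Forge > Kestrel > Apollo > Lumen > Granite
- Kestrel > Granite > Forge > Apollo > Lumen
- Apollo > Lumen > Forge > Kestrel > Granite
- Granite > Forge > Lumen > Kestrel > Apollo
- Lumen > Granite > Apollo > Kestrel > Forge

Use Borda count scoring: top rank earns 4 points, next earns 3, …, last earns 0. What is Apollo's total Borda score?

9

Borda scores:
  Apollo: 2 + 1 + 4 + 0 + 2 = 9
  Lumen: 1 + 0 + 3 + 2 + 4 = 10
  Forge: 4 + 2 + 2 + 3 + 0 = 11
  Granite: 0 + 3 + 0 + 4 + 3 = 10
  Kestrel: 3 + 4 + 1 + 1 + 1 = 10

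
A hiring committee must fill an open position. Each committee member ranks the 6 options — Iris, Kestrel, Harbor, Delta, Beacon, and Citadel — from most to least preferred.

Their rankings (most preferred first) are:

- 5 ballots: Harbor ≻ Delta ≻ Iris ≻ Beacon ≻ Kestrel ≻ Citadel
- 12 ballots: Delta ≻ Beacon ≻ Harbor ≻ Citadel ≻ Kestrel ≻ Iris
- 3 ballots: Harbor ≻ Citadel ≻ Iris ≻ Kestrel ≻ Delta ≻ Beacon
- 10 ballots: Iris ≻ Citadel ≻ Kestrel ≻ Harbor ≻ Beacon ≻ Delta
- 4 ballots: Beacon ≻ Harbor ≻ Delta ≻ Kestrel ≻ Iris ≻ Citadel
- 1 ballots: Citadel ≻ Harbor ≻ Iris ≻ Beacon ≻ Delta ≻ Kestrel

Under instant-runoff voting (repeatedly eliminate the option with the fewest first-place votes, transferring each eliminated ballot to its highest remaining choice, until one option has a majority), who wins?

Harbor

Round 1: Delta 12, Iris 10, Harbor 8, Beacon 4, Citadel 1, Kestrel 0. Kestrel has the fewest and is eliminated.
Round 2: Delta 12, Iris 10, Harbor 8, Beacon 4, Citadel 1. Citadel has the fewest and is eliminated.
Round 3: Delta 12, Iris 10, Harbor 9, Beacon 4. Beacon has the fewest and is eliminated.
Round 4: Harbor 13, Delta 12, Iris 10. Iris has the fewest and is eliminated.
Round 5: Harbor 23, Delta 12. Harbor has a majority.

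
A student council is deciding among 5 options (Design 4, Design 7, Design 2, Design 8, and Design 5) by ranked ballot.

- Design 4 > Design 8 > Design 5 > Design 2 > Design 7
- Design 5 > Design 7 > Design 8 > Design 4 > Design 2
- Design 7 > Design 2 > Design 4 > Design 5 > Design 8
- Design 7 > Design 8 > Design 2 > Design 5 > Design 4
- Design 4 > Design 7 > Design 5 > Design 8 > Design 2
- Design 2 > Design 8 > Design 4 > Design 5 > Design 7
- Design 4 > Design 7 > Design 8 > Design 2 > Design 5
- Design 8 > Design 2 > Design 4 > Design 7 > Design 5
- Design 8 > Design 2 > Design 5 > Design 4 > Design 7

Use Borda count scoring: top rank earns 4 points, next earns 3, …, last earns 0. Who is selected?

Borda scores:
  Design 4: 4 + 1 + 2 + 0 + 4 + 2 + 4 + 2 + 1 = 20
  Design 7: 0 + 3 + 4 + 4 + 3 + 0 + 3 + 1 + 0 = 18
  Design 2: 1 + 0 + 3 + 2 + 0 + 4 + 1 + 3 + 3 = 17
  Design 8: 3 + 2 + 0 + 3 + 1 + 3 + 2 + 4 + 4 = 22
  Design 5: 2 + 4 + 1 + 1 + 2 + 1 + 0 + 0 + 2 = 13
Design 8 has the highest total.

Design 8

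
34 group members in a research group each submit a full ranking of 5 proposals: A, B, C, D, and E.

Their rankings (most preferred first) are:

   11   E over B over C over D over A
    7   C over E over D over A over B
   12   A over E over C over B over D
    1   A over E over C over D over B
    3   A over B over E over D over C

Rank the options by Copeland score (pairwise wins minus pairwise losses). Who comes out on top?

E

Pairwise results:
  A vs B: A wins 23–11.
  A vs C: C wins 18–16.
  A vs D: D wins 18–16.
  A vs E: E wins 18–16.
  B vs C: C wins 20–14.
  B vs D: B wins 26–8.
  B vs E: E wins 31–3.
  C vs D: C wins 31–3.
  C vs E: E wins 27–7.
  D vs E: E wins 34–0.
Copeland scores (wins − losses):
  A: 1 − 3 = -2
  B: 1 − 3 = -2
  C: 3 − 1 = 2
  D: 1 − 3 = -2
  E: 4 − 0 = 4
E has the best Copeland score.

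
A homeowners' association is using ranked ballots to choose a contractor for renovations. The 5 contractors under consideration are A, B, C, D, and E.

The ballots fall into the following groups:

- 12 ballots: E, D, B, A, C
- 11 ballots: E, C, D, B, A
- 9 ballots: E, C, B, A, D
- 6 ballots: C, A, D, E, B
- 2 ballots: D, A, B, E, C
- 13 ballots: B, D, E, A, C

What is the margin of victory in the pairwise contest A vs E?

37

Ballots ranking A above E: 6+2 = 8.
Ballots ranking E above A: 12+11+9+13 = 45.
E wins 45–8, a margin of 37.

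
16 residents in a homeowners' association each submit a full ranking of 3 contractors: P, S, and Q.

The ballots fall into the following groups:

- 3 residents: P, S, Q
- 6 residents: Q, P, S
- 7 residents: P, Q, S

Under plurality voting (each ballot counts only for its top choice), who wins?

P

First-place vote totals:
  P: 10
  S: 0
  Q: 6
P has the most first-place votes.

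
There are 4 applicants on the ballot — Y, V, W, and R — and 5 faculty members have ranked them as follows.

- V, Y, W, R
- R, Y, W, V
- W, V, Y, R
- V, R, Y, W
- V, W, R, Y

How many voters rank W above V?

2

Ballots ranking W above V: 2.
Ballots ranking V above W: 3.
So 2 of 5 voters prefer W to V.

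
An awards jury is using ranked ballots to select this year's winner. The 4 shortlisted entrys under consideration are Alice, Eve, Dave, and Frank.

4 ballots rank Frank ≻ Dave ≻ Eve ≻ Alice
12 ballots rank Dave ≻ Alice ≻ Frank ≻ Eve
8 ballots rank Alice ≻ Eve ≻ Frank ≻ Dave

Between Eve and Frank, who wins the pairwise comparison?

Ballots ranking Eve above Frank: 8.
Ballots ranking Frank above Eve: 4+12 = 16.
Frank wins the head-to-head, 16–8.

Frank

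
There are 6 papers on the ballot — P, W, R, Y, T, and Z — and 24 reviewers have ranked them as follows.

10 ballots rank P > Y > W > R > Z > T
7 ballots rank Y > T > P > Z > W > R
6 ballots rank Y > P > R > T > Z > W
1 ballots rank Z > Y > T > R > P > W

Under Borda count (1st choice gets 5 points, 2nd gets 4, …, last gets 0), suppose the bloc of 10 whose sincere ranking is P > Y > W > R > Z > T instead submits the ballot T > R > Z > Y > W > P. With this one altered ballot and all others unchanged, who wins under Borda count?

Borda totals with the altered ballot: P 46, W 17, R 60, Y 89, T 93, Z 55.
The switch changes the winner from Y to T.

T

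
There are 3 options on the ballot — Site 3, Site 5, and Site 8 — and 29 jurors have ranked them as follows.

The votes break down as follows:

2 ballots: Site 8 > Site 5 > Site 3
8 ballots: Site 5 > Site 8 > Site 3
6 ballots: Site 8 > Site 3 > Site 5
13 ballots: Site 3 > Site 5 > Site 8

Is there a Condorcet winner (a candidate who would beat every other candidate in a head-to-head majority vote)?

Head-to-head results (29 voters total):
Site 3 vs Site 5: Site 3 wins 19–10.
Site 3 vs Site 8: Site 8 wins 16–13.
Site 5 vs Site 8: Site 5 wins 21–8.
No candidate beats all others: Site 3 beats Site 5 beats Site 8 beats Site 3, a majority cycle.

No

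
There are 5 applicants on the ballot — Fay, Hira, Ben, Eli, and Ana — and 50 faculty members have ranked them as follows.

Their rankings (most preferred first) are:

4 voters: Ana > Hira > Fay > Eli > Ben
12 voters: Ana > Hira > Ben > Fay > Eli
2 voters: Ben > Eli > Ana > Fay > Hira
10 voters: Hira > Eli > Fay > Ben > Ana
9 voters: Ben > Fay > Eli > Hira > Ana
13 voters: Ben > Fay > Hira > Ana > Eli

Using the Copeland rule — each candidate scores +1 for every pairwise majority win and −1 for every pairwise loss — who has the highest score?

Pairwise results:
  Fay vs Hira: Hira wins 26–24.
  Fay vs Ben: Ben wins 36–14.
  Fay vs Eli: Fay wins 38–12.
  Fay vs Ana: Fay wins 32–18.
  Hira vs Ben: Hira wins 26–24.
  Hira vs Eli: Hira wins 39–11.
  Hira vs Ana: Hira wins 32–18.
  Ben vs Eli: Ben wins 36–14.
  Ben vs Ana: Ben wins 34–16.
  Eli vs Ana: Ana wins 29–21.
Copeland scores (wins − losses):
  Fay: 2 − 2 = 0
  Hira: 4 − 0 = 4
  Ben: 3 − 1 = 2
  Eli: 0 − 4 = -4
  Ana: 1 − 3 = -2
Hira has the best Copeland score.

Hira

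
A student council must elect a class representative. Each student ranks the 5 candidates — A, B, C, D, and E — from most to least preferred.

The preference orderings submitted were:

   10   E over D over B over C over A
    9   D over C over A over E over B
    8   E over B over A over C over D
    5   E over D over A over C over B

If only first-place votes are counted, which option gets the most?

E

First-place vote totals:
  A: 0
  B: 0
  C: 0
  D: 9
  E: 23
E has the most first-place votes.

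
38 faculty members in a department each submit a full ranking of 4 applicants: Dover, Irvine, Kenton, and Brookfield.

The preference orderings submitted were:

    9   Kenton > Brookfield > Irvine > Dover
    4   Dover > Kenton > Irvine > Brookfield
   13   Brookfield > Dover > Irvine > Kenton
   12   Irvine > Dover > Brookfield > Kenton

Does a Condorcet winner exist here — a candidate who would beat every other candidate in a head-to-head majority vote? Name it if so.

Brookfield

Head-to-head results (38 voters total):
Dover vs Irvine: Irvine wins 21–17.
Dover vs Kenton: Dover wins 29–9.
Dover vs Brookfield: Brookfield wins 22–16.
Irvine vs Kenton: Irvine wins 25–13.
Irvine vs Brookfield: Brookfield wins 22–16.
Kenton vs Brookfield: Brookfield wins 25–13.
Brookfield beats each rival — Dover (22–16), Irvine (22–16), Kenton (25–13) — so Brookfield is the Condorcet winner.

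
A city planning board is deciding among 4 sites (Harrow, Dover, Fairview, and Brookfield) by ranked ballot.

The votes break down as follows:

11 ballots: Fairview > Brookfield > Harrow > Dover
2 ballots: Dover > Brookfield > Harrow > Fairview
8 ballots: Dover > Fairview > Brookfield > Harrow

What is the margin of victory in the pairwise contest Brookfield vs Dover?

1

Ballots ranking Brookfield above Dover: 11.
Ballots ranking Dover above Brookfield: 2+8 = 10.
Brookfield wins 11–10, a margin of 1.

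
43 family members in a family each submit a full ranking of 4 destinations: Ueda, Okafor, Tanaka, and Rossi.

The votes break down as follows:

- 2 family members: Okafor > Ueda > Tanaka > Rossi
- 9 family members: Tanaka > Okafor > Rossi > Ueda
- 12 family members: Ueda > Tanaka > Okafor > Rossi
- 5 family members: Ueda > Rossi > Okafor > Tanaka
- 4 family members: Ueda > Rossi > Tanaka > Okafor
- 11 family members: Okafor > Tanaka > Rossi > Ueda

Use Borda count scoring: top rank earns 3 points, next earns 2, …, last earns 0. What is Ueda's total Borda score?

Borda scores:
  Ueda: 2·2 + 9·0 + 12·3 + 5·3 + 4·3 + 11·0 = 67
  Okafor: 2·3 + 9·2 + 12·1 + 5·1 + 4·0 + 11·3 = 74
  Tanaka: 2·1 + 9·3 + 12·2 + 5·0 + 4·1 + 11·2 = 79
  Rossi: 2·0 + 9·1 + 12·0 + 5·2 + 4·2 + 11·1 = 38

67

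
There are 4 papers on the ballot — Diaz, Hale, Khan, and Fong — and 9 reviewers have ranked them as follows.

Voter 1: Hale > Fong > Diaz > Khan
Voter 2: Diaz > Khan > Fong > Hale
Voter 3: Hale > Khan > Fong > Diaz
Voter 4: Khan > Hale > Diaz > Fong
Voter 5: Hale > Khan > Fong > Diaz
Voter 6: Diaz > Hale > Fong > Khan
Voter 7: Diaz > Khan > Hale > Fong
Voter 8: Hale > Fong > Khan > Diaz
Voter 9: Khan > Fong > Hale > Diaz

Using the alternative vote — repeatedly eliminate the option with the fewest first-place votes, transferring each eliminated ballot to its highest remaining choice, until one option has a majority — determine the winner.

Hale

Round 1: Hale 4, Diaz 3, Khan 2, Fong 0. Fong has the fewest and is eliminated.
Round 2: Hale 4, Diaz 3, Khan 2. Khan has the fewest and is eliminated.
Round 3: Hale 6, Diaz 3. Hale has a majority.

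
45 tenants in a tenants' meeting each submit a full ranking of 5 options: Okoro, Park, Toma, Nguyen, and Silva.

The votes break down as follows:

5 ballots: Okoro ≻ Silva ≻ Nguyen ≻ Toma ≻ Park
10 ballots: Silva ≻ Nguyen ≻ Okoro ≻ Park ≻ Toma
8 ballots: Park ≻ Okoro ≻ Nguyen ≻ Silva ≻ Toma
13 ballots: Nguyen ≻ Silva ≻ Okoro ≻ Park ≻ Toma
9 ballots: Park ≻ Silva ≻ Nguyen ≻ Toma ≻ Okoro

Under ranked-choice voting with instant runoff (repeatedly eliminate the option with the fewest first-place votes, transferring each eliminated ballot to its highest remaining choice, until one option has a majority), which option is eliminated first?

Toma

Round 1: Park 17, Nguyen 13, Silva 10, Okoro 5, Toma 0. Toma has the fewest and is eliminated.
Round 2: Park 17, Nguyen 13, Silva 10, Okoro 5. Okoro has the fewest and is eliminated.
Round 3: Park 17, Silva 15, Nguyen 13. Nguyen has the fewest and is eliminated.
Round 4: Silva 28, Park 17. Silva has a majority.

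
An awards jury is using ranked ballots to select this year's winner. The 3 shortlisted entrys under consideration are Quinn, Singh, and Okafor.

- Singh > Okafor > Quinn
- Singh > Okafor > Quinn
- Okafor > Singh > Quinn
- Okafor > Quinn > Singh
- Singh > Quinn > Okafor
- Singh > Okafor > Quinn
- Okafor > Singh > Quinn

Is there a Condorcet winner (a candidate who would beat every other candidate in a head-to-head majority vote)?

Yes

Head-to-head results (7 voters total):
Quinn vs Singh: Singh wins 6–1.
Quinn vs Okafor: Okafor wins 6–1.
Singh vs Okafor: Singh wins 4–3.
Singh beats each rival — Quinn (6–1), Okafor (4–3) — so Singh is the Condorcet winner.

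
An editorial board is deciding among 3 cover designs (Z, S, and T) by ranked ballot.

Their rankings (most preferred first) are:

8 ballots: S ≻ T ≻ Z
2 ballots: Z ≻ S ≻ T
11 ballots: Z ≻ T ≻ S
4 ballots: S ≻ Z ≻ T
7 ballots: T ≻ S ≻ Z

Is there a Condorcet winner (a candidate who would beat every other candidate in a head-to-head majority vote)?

No

Head-to-head results (32 voters total):
Z vs S: S wins 19–13.
Z vs T: Z wins 17–15.
S vs T: T wins 18–14.
No candidate beats all others: Z beats T beats S beats Z, a majority cycle.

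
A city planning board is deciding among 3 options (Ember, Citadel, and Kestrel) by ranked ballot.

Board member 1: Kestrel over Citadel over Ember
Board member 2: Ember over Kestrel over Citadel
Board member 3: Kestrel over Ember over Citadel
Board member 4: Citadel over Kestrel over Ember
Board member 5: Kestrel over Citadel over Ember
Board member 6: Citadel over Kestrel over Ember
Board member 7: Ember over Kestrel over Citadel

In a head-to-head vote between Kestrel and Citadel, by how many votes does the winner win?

Ballots ranking Kestrel above Citadel: 5.
Ballots ranking Citadel above Kestrel: 2.
Kestrel wins 5–2, a margin of 3.

3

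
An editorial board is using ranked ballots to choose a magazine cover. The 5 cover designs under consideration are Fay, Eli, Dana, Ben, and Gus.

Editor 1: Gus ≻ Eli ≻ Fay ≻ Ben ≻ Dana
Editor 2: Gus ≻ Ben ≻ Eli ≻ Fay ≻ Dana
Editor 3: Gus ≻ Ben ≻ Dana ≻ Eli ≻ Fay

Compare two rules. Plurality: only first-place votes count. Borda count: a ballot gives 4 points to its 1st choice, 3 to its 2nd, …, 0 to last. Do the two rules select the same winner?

Yes

Plurality first-place counts: Fay 0, Eli 0, Dana 0, Ben 0, Gus 3 → Gus.
Borda totals: Fay 3, Eli 6, Dana 2, Ben 7, Gus 12 → Gus.
The two rules agree on Gus.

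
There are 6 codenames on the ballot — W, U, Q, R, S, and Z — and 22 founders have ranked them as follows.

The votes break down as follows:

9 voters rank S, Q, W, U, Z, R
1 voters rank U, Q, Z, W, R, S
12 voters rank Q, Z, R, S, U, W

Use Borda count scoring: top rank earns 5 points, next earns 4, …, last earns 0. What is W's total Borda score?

29

Borda scores:
  W: 9·3 + 2 + 12·0 = 29
  U: 9·2 + 5 + 12·1 = 35
  Q: 9·4 + 4 + 12·5 = 100
  R: 9·0 + 1 + 12·3 = 37
  S: 9·5 + 0 + 12·2 = 69
  Z: 9·1 + 3 + 12·4 = 60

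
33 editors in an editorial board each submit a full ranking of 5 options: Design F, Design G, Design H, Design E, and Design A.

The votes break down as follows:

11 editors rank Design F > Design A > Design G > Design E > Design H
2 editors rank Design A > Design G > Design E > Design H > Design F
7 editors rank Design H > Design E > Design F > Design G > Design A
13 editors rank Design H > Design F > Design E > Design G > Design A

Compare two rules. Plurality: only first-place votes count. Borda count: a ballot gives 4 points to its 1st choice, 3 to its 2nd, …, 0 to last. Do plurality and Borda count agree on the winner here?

Plurality first-place counts: Design F 11, Design G 0, Design H 20, Design E 0, Design A 2 → Design H.
Borda totals: Design F 97, Design G 48, Design H 82, Design E 62, Design A 41 → Design F.
The two rules disagree: plurality picks Design H, Borda picks Design F.

No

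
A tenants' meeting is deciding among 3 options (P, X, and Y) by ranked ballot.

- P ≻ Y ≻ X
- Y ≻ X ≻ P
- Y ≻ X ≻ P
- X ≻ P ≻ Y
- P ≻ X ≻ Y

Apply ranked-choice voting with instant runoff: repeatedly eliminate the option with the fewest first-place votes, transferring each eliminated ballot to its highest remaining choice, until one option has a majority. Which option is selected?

P

Round 1: P 2, Y 2, X 1. X has the fewest and is eliminated.
Round 2: P 3, Y 2. P has a majority.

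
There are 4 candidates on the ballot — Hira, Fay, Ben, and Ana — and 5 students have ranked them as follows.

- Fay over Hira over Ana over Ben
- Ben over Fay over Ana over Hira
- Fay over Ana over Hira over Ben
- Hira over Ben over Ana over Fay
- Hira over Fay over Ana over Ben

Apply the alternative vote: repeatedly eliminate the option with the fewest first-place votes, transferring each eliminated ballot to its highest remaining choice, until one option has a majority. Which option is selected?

Round 1: Hira 2, Fay 2, Ben 1, Ana 0. Ana has the fewest and is eliminated.
Round 2: Hira 2, Fay 2, Ben 1. Ben has the fewest and is eliminated.
Round 3: Fay 3, Hira 2. Fay has a majority.

Fay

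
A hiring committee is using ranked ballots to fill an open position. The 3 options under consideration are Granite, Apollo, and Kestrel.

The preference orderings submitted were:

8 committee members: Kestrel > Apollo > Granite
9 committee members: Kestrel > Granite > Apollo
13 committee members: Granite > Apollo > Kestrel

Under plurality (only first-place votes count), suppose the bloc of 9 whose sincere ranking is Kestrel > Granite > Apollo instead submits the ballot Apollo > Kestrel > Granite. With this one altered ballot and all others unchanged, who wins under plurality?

First-place totals with the altered ballot: Granite 13, Apollo 9, Kestrel 8.
The switch changes the winner from Kestrel to Granite.

Granite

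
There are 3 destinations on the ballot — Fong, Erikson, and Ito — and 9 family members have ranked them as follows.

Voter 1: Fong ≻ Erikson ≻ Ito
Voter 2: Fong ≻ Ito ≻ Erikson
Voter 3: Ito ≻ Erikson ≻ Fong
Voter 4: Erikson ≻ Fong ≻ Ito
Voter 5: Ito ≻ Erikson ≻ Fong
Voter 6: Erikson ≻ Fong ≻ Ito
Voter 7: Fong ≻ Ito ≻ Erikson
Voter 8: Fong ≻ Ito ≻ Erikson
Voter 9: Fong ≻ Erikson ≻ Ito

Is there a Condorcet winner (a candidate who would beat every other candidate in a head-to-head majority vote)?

Head-to-head results (9 voters total):
Fong vs Erikson: Fong wins 5–4.
Fong vs Ito: Fong wins 7–2.
Erikson vs Ito: Ito wins 5–4.
Fong beats each rival — Erikson (5–4), Ito (7–2) — so Fong is the Condorcet winner.

Yes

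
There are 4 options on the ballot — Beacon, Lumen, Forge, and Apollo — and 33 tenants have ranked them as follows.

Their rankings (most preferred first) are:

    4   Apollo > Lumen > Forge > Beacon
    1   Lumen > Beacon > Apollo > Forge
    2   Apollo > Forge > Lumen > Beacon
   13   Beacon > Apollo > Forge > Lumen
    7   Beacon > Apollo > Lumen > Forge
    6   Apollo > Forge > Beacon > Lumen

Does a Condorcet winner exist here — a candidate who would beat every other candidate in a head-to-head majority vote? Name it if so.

Beacon

Head-to-head results (33 voters total):
Beacon vs Lumen: Beacon wins 26–7.
Beacon vs Forge: Beacon wins 21–12.
Beacon vs Apollo: Beacon wins 21–12.
Lumen vs Forge: Forge wins 21–12.
Lumen vs Apollo: Apollo wins 32–1.
Forge vs Apollo: Apollo wins 33–0.
Beacon beats each rival — Lumen (26–7), Forge (21–12), Apollo (21–12) — so Beacon is the Condorcet winner.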